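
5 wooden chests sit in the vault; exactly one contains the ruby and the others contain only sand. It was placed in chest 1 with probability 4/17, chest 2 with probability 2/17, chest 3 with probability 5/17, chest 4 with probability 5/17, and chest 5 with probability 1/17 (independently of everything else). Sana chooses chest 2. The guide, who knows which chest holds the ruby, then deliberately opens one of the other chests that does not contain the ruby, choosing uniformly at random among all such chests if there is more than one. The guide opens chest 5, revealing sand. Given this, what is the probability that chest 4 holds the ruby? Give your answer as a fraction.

Apply Bayes' rule, conditioning on where the ruby actually is.
If it is in chest 1 (prior 4/17): the guide has 3 equally likely choices, so probability 1/3; weight (4/17)·(1/3) = 4/51.
If it is in chest 2 (prior 2/17): the guide has 4 equally likely choices, so probability 1/4; weight (2/17)·(1/4) = 1/34.
If it is in either of chests 3 and 4 (prior 5/17 each): the guide has 3 equally likely choices, so probability 1/3; weight (5/17)·(1/3) = 5/51 each.
If it is in chest 5 (prior 1/17): the guide opened chest 5, so this case is ruled out; weight (1/17)·0 = 0.
The weights sum to 31/102.
So P(the ruby in chest 4 | the guide opened chest 5) = (5/51) / (31/102) = 10/31.

10/31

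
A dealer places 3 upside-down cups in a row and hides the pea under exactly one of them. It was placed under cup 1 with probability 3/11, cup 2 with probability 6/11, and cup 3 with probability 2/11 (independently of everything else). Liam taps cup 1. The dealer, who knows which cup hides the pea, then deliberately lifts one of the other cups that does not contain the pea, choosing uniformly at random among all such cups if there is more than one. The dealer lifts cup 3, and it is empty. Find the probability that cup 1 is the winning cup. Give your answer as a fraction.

1/5

Apply Bayes' rule, conditioning on where the pea actually is.
If it is under cup 1 (prior 3/11): the dealer has 2 equally likely choices, so probability 1/2; weight (3/11)·(1/2) = 3/22.
If it is under cup 2 (prior 6/11): the dealer has no choice, probability 1; weight (6/11)·1 = 6/11.
If it is under cup 3 (prior 2/11): the dealer opened cup 3, so this case is ruled out; weight (2/11)·0 = 0.
The weights sum to 15/22.
So P(the pea under cup 1 | the dealer opened cup 3) = (3/22) / (15/22) = 1/5.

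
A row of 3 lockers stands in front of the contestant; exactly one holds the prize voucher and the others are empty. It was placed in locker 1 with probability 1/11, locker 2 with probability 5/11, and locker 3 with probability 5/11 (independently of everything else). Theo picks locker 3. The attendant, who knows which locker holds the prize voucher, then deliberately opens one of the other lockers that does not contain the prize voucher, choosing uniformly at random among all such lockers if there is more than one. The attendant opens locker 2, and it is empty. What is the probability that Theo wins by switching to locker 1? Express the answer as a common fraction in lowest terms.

2/7

Condition on the true location of the prize voucher.
If it is in locker 1 (prior 1/11): the attendant has no choice, probability 1; weight (1/11)·1 = 1/11.
If it is in locker 2 (prior 5/11): the attendant opened locker 2, so this case is ruled out; weight (5/11)·0 = 0.
If it is in locker 3 (prior 5/11): the attendant has 2 equally likely choices, so probability 1/2; weight (5/11)·(1/2) = 5/22.
The weights sum to 7/22.
So P(the prize voucher in locker 1 | the attendant opened locker 2) = (1/11) / (7/22) = 2/7.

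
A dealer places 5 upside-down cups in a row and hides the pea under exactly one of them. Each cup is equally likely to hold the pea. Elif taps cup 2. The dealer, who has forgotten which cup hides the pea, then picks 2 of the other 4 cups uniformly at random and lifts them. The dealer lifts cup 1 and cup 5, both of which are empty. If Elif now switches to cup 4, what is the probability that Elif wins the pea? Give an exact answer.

Consider each possible location of the pea in turn.
If it is under either of cups 1 and 5 (prior 1/5 each): that cup was opened and seen not to hold the prize — ruled out; weight (1/5)·0 = 0 each.
If it is under any of cups 2, 3, and 4 (prior 1/5 each): the dealer picks exactly this set with probability 1/6 regardless, and none is the prize; weight (1/5)·(1/6) = 1/30 each.
The weights sum to 1/10.
So P(the pea under cup 4 | the dealer opened cup 1 and cup 5) = (1/30) / (1/10) = 1/3.

1/3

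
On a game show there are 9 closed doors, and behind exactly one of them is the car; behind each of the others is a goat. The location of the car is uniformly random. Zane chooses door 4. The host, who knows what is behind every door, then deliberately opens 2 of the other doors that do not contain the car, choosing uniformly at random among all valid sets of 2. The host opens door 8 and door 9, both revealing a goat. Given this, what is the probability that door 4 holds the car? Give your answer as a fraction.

1/9

Condition on the true location of the car.
If it is behind any of doors 1, 2, 3, 5, 6, and 7 (prior 1/9 each): the host has 21 equally likely choices, so probability 1/21; weight (1/9)·(1/21) = 1/189 each.
If it is behind door 4 (prior 1/9): the host has 28 equally likely choices, so probability 1/28; weight (1/9)·(1/28) = 1/252.
If it is behind either of doors 8 and 9 (prior 1/9 each): that door was opened and seen not to hold the prize — ruled out; weight (1/9)·0 = 0 each.
The weights sum to 1/28.
So P(the car behind door 4 | the host opened door 8 and door 9) = (1/252) / (1/28) = 1/9.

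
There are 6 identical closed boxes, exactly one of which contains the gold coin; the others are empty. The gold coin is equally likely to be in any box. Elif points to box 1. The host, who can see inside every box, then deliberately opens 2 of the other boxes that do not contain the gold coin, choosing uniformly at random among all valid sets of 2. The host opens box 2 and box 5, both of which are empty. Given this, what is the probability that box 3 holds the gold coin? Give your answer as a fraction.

5/18

Condition on the true location of the gold coin.
If it is in box 1 (prior 1/6): the host has 10 equally likely choices, so probability 1/10; weight (1/6)·(1/10) = 1/60.
If it is in either of boxes 2 and 5 (prior 1/6 each): that box was opened and seen not to hold the prize — ruled out; weight (1/6)·0 = 0 each.
If it is in any of boxes 3, 4, and 6 (prior 1/6 each): the host has 6 equally likely choices, so probability 1/6; weight (1/6)·(1/6) = 1/36 each.
The weights sum to 1/10.
So P(the gold coin in box 3 | the host opened box 2 and box 5) = (1/36) / (1/10) = 5/18.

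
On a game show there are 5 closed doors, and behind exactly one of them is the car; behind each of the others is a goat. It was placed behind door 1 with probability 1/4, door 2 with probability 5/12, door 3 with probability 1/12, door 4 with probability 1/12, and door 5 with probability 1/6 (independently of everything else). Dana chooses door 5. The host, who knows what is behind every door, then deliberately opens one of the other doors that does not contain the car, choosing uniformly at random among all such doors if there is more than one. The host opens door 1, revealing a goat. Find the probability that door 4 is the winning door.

2/17

Condition on the true location of the car.
If it is behind door 1 (prior 1/4): the host opened door 1, so this case is ruled out; weight (1/4)·0 = 0.
If it is behind door 2 (prior 5/12): the host has 3 equally likely choices, so probability 1/3; weight (5/12)·(1/3) = 5/36.
If it is behind either of doors 3 and 4 (prior 1/12 each): the host has 3 equally likely choices, so probability 1/3; weight (1/12)·(1/3) = 1/36 each.
If it is behind door 5 (prior 1/6): the host has 4 equally likely choices, so probability 1/4; weight (1/6)·(1/4) = 1/24.
The weights sum to 17/72.
So P(the car behind door 4 | the host opened door 1) = (1/36) / (17/72) = 2/17.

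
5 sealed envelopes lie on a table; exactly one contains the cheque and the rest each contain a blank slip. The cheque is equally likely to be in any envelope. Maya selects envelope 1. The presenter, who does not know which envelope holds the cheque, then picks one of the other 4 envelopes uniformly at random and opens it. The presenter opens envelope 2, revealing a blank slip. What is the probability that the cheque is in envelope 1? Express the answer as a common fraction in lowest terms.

Condition on the true location of the cheque.
If it is in any of envelopes 1, 3, 4, and 5 (prior 1/5 each): the presenter picks envelope 2 with probability 1/4 regardless, and it is not the prize; weight (1/5)·(1/4) = 1/20 each.
If it is in envelope 2 (prior 1/5): the presenter opened envelope 2, so this case is ruled out; weight (1/5)·0 = 0.
The weights sum to 1/5.
So P(the cheque in envelope 1 | the presenter opened envelope 2) = (1/20) / (1/5) = 1/4.

1/4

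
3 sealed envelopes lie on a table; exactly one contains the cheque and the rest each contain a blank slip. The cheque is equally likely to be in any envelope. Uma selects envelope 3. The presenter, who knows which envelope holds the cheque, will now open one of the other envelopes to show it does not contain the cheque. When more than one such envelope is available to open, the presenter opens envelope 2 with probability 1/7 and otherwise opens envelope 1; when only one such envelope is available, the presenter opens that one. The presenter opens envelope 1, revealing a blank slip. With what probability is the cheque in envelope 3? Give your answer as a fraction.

Condition on the true location of the cheque.
If it is in envelope 1 (prior 1/3): the presenter opened envelope 1, so this case is ruled out; weight (1/3)·0 = 0.
If it is in envelope 2 (prior 1/3): only envelope 1 is available, probability 1; weight (1/3)·1 = 1/3.
If it is in envelope 3 (prior 1/3): envelope 2 is available but not opened, probability 6/7; weight (1/3)·(6/7) = 2/7.
The weights sum to 13/21.
So P(the cheque in envelope 3 | the presenter opened envelope 1) = (2/7) / (13/21) = 6/13.

6/13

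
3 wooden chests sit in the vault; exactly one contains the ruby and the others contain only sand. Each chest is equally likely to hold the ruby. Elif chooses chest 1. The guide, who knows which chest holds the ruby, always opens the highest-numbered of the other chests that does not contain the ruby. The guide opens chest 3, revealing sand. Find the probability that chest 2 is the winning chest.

1/2

Apply Bayes' rule, conditioning on where the ruby actually is.
If it is in either of chests 1 and 2 (prior 1/3 each): chest 3 is the highest-numbered option available, probability 1; weight (1/3)·1 = 1/3 each.
If it is in chest 3 (prior 1/3): the guide opened chest 3, so this case is ruled out; weight (1/3)·0 = 0.
The weights sum to 2/3.
So P(the ruby in chest 2 | the guide opened chest 3) = (1/3) / (2/3) = 1/2.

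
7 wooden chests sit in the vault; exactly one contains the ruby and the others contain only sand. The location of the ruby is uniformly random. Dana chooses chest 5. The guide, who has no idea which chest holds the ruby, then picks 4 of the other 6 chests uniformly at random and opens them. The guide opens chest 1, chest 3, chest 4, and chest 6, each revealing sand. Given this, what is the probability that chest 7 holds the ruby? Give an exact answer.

1/3

Because the guide chose which chests to open without knowing where the ruby is, the choice is independent of the prize location. Learning that none of the 4 opened chests holds the ruby simply rules out those 4 locations and leaves the remaining 3 chests still equally likely by symmetry.
So P(the ruby in chest 7) = 1/3.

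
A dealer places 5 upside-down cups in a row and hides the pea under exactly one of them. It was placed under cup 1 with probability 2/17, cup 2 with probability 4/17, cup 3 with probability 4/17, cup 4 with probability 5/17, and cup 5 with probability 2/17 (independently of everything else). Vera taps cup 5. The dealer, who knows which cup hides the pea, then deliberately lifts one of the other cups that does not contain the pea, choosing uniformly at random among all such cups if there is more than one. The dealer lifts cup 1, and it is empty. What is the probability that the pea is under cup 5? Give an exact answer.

Condition on the true location of the pea.
If it is under cup 1 (prior 2/17): the dealer opened cup 1, so this case is ruled out; weight (2/17)·0 = 0.
If it is under either of cups 2 and 3 (prior 4/17 each): the dealer has 3 equally likely choices, so probability 1/3; weight (4/17)·(1/3) = 4/51 each.
If it is under cup 4 (prior 5/17): the dealer has 3 equally likely choices, so probability 1/3; weight (5/17)·(1/3) = 5/51.
If it is under cup 5 (prior 2/17): the dealer has 4 equally likely choices, so probability 1/4; weight (2/17)·(1/4) = 1/34.
The weights sum to 29/102.
So P(the pea under cup 5 | the dealer opened cup 1) = (1/34) / (29/102) = 3/29.

3/29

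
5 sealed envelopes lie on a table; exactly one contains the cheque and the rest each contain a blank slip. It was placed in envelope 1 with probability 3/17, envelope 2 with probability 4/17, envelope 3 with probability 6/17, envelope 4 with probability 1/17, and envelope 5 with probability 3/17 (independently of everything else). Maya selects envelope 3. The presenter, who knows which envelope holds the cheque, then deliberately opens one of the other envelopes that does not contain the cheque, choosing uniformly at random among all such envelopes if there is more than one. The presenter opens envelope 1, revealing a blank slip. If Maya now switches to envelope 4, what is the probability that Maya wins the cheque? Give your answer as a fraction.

2/25

Consider each possible location of the cheque in turn.
If it is in envelope 1 (prior 3/17): the presenter opened envelope 1, so this case is ruled out; weight (3/17)·0 = 0.
If it is in envelope 2 (prior 4/17): the presenter has 3 equally likely choices, so probability 1/3; weight (4/17)·(1/3) = 4/51.
If it is in envelope 3 (prior 6/17): the presenter has 4 equally likely choices, so probability 1/4; weight (6/17)·(1/4) = 3/34.
If it is in envelope 4 (prior 1/17): the presenter has 3 equally likely choices, so probability 1/3; weight (1/17)·(1/3) = 1/51.
If it is in envelope 5 (prior 3/17): the presenter has 3 equally likely choices, so probability 1/3; weight (3/17)·(1/3) = 1/17.
The weights sum to 25/102.
So P(the cheque in envelope 4 | the presenter opened envelope 1) = (1/51) / (25/102) = 2/25.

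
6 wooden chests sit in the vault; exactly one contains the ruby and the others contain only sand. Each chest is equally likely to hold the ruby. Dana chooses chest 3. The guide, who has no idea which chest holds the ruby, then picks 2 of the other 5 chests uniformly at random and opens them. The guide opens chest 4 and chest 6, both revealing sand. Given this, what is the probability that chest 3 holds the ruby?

Condition on the true location of the ruby.
If it is in any of chests 1, 2, 3, and 5 (prior 1/6 each): the guide picks exactly this set with probability 1/10 regardless, and none is the prize; weight (1/6)·(1/10) = 1/60 each.
If it is in either of chests 4 and 6 (prior 1/6 each): that chest was opened and seen not to hold the prize — ruled out; weight (1/6)·0 = 0 each.
The weights sum to 1/15.
So P(the ruby in chest 3 | the guide opened chest 4 and chest 6) = (1/60) / (1/15) = 1/4.

1/4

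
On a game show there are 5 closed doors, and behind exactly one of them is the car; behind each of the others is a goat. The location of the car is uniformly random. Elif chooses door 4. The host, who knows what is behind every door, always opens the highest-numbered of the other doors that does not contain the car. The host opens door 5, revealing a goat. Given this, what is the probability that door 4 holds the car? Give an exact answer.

1/4

Condition on the true location of the car.
If it is behind any of doors 1, 2, 3, and 4 (prior 1/5 each): door 5 is the highest-numbered option available, probability 1; weight (1/5)·1 = 1/5 each.
If it is behind door 5 (prior 1/5): the host opened door 5, so this case is ruled out; weight (1/5)·0 = 0.
The weights sum to 4/5.
So P(the car behind door 4 | the host opened door 5) = (1/5) / (4/5) = 1/4.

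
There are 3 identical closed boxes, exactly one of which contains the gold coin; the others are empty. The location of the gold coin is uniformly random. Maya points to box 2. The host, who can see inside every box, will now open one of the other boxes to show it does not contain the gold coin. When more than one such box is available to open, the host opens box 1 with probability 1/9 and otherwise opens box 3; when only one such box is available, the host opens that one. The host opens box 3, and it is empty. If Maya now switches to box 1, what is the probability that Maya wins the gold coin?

Condition on the true location of the gold coin.
If it is in box 1 (prior 1/3): only box 3 is available, probability 1; weight (1/3)·1 = 1/3.
If it is in box 2 (prior 1/3): box 1 is available but not opened, probability 8/9; weight (1/3)·(8/9) = 8/27.
If it is in box 3 (prior 1/3): the host opened box 3, so this case is ruled out; weight (1/3)·0 = 0.
The weights sum to 17/27.
So P(the gold coin in box 1 | the host opened box 3) = (1/3) / (17/27) = 9/17.

9/17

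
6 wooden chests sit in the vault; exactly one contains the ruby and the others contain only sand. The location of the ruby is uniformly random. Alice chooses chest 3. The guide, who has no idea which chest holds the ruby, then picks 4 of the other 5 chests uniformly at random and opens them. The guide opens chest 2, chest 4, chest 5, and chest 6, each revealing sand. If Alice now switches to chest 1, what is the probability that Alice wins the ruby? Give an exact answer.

Because the guide chose which chests to open without knowing where the ruby is, the choice is independent of the prize location. Learning that none of the 4 opened chests holds the ruby simply rules out those 4 locations and leaves the remaining 2 chests still equally likely by symmetry.
So P(the ruby in chest 1) = 1/2.

1/2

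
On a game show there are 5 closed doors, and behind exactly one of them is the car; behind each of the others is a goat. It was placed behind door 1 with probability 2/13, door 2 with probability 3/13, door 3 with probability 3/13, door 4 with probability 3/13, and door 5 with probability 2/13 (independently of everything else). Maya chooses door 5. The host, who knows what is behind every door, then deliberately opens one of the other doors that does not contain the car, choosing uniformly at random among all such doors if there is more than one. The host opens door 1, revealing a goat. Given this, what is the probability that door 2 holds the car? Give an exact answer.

2/7

Consider each possible location of the car in turn.
If it is behind door 1 (prior 2/13): the host opened door 1, so this case is ruled out; weight (2/13)·0 = 0.
If it is behind any of doors 2, 3, and 4 (prior 3/13 each): the host has 3 equally likely choices, so probability 1/3; weight (3/13)·(1/3) = 1/13 each.
If it is behind door 5 (prior 2/13): the host has 4 equally likely choices, so probability 1/4; weight (2/13)·(1/4) = 1/26.
The weights sum to 7/26.
So P(the car behind door 2 | the host opened door 1) = (1/13) / (7/26) = 2/7.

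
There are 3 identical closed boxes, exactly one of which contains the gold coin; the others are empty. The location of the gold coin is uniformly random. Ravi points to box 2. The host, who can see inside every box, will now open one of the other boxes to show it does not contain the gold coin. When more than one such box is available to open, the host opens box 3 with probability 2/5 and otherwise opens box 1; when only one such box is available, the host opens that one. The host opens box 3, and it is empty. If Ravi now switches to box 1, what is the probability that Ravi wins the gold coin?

Condition on the true location of the gold coin.
If it is in box 1 (prior 1/3): only box 3 is available, probability 1; weight (1/3)·1 = 1/3.
If it is in box 2 (prior 1/3): box 3 is available, opened with probability 2/5; weight (1/3)·(2/5) = 2/15.
If it is in box 3 (prior 1/3): the host opened box 3, so this case is ruled out; weight (1/3)·0 = 0.
The weights sum to 7/15.
So P(the gold coin in box 1 | the host opened box 3) = (1/3) / (7/15) = 5/7.

5/7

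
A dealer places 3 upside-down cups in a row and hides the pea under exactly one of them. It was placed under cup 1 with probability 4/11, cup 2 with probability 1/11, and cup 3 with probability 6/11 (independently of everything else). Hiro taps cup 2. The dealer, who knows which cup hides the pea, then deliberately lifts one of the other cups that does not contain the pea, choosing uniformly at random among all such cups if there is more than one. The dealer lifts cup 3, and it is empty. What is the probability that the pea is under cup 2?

Consider each possible location of the pea in turn.
If it is under cup 1 (prior 4/11): the dealer has no choice, probability 1; weight (4/11)·1 = 4/11.
If it is under cup 2 (prior 1/11): the dealer has 2 equally likely choices, so probability 1/2; weight (1/11)·(1/2) = 1/22.
If it is under cup 3 (prior 6/11): the dealer opened cup 3, so this case is ruled out; weight (6/11)·0 = 0.
The weights sum to 9/22.
So P(the pea under cup 2 | the dealer opened cup 3) = (1/22) / (9/22) = 1/9.

1/9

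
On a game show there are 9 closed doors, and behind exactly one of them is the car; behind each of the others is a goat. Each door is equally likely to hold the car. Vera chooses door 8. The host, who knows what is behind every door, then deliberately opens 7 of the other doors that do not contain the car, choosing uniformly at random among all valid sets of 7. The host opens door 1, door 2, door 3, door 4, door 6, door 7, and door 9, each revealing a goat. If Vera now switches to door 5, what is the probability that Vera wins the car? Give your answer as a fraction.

8/9

Condition on the true location of the car.
If it is behind any of doors 1, 2, 3, 4, 6, 7, and 9 (prior 1/9 each): that door was opened and seen not to hold the prize — ruled out; weight (1/9)·0 = 0 each.
If it is behind door 5 (prior 1/9): the host has no choice, probability 1; weight (1/9)·1 = 1/9.
If it is behind door 8 (prior 1/9): the host has 8 equally likely choices, so probability 1/8; weight (1/9)·(1/8) = 1/72.
The weights sum to 1/8.
So P(the car behind door 5 | the host opened door 1, door 2, door 3, door 4, door 6, door 7, and door 9) = (1/9) / (1/8) = 8/9.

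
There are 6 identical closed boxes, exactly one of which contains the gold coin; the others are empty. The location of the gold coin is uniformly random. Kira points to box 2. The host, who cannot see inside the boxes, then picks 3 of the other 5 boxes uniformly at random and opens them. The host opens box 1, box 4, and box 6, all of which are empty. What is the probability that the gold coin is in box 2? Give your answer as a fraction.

Because the host chose which boxes to open without knowing where the gold coin is, the choice is independent of the prize location. Learning that none of the 3 opened boxes holds the gold coin simply rules out those 3 locations and leaves the remaining 3 boxes still equally likely by symmetry.
So P(the gold coin in box 2) = 1/3.

1/3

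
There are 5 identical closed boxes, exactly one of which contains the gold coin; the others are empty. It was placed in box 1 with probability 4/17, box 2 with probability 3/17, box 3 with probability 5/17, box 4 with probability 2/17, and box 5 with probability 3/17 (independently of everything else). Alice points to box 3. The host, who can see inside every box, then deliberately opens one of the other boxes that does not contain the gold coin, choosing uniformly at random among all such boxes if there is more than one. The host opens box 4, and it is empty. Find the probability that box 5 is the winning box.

Apply Bayes' rule, conditioning on where the gold coin actually is.
If it is in box 1 (prior 4/17): the host has 3 equally likely choices, so probability 1/3; weight (4/17)·(1/3) = 4/51.
If it is in either of boxes 2 and 5 (prior 3/17 each): the host has 3 equally likely choices, so probability 1/3; weight (3/17)·(1/3) = 1/17 each.
If it is in box 3 (prior 5/17): the host has 4 equally likely choices, so probability 1/4; weight (5/17)·(1/4) = 5/68.
If it is in box 4 (prior 2/17): the host opened box 4, so this case is ruled out; weight (2/17)·0 = 0.
The weights sum to 55/204.
So P(the gold coin in box 5 | the host opened box 4) = (1/17) / (55/204) = 12/55.

12/55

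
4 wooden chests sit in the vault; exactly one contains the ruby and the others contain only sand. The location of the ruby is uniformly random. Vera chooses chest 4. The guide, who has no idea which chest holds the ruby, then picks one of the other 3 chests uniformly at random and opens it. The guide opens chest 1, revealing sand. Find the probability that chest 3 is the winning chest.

Because the guide chose which chest to open without knowing where the ruby is, the choice is independent of the prize location. Learning that chest 1 does not hold the ruby simply rules out that one location and leaves the remaining 3 chests still equally likely by symmetry.
So P(the ruby in chest 3) = 1/3.

1/3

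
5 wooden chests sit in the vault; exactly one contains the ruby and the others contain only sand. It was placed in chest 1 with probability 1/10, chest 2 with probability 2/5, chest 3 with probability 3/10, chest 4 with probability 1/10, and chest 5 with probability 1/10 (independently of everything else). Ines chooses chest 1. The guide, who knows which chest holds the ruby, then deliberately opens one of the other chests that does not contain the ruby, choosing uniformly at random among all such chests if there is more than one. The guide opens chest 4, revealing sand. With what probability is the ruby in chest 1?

3/35

Condition on the true location of the ruby.
If it is in chest 1 (prior 1/10): the guide has 4 equally likely choices, so probability 1/4; weight (1/10)·(1/4) = 1/40.
If it is in chest 2 (prior 2/5): the guide has 3 equally likely choices, so probability 1/3; weight (2/5)·(1/3) = 2/15.
If it is in chest 3 (prior 3/10): the guide has 3 equally likely choices, so probability 1/3; weight (3/10)·(1/3) = 1/10.
If it is in chest 4 (prior 1/10): the guide opened chest 4, so this case is ruled out; weight (1/10)·0 = 0.
If it is in chest 5 (prior 1/10): the guide has 3 equally likely choices, so probability 1/3; weight (1/10)·(1/3) = 1/30.
The weights sum to 7/24.
So P(the ruby in chest 1 | the guide opened chest 4) = (1/40) / (7/24) = 3/35.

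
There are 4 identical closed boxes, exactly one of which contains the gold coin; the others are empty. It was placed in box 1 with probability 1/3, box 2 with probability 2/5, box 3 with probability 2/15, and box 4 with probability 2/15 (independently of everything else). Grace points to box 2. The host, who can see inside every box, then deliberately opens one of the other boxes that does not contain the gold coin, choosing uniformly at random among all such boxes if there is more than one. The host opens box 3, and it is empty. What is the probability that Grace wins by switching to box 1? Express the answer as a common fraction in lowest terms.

Consider each possible location of the gold coin in turn.
If it is in box 1 (prior 1/3): the host has 2 equally likely choices, so probability 1/2; weight (1/3)·(1/2) = 1/6.
If it is in box 2 (prior 2/5): the host has 3 equally likely choices, so probability 1/3; weight (2/5)·(1/3) = 2/15.
If it is in box 3 (prior 2/15): the host opened box 3, so this case is ruled out; weight (2/15)·0 = 0.
If it is in box 4 (prior 2/15): the host has 2 equally likely choices, so probability 1/2; weight (2/15)·(1/2) = 1/15.
The weights sum to 11/30.
So P(the gold coin in box 1 | the host opened box 3) = (1/6) / (11/30) = 5/11.

5/11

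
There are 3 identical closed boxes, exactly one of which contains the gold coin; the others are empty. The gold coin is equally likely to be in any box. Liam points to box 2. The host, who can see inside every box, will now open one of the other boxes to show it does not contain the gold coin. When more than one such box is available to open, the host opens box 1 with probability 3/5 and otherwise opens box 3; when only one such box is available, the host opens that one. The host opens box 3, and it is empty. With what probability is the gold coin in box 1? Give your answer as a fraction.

5/7

Condition on the true location of the gold coin.
If it is in box 1 (prior 1/3): only box 3 is available, probability 1; weight (1/3)·1 = 1/3.
If it is in box 2 (prior 1/3): box 1 is available but not opened, probability 2/5; weight (1/3)·(2/5) = 2/15.
If it is in box 3 (prior 1/3): the host opened box 3, so this case is ruled out; weight (1/3)·0 = 0.
The weights sum to 7/15.
So P(the gold coin in box 1 | the host opened box 3) = (1/3) / (7/15) = 5/7.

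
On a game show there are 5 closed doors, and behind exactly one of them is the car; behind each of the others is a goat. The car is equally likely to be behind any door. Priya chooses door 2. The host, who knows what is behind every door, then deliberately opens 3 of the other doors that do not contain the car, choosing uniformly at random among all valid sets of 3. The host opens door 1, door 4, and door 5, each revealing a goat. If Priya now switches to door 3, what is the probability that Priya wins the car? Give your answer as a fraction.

4/5

Consider each possible location of the car in turn.
If it is behind any of doors 1, 4, and 5 (prior 1/5 each): that door was opened and seen not to hold the prize — ruled out; weight (1/5)·0 = 0 each.
If it is behind door 2 (prior 1/5): the host has 4 equally likely choices, so probability 1/4; weight (1/5)·(1/4) = 1/20.
If it is behind door 3 (prior 1/5): the host has no choice, probability 1; weight (1/5)·1 = 1/5.
The weights sum to 1/4.
So P(the car behind door 3 | the host opened door 1, door 4, and door 5) = (1/5) / (1/4) = 4/5.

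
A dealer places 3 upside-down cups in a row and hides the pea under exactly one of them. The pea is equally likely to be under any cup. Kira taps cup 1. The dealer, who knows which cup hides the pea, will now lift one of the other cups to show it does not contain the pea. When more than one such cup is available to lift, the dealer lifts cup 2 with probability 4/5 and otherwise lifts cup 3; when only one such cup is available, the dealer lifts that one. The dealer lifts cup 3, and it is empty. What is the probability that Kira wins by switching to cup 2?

Apply Bayes' rule, conditioning on where the pea actually is.
If it is under cup 1 (prior 1/3): cup 2 is available but not opened, probability 1/5; weight (1/3)·(1/5) = 1/15.
If it is under cup 2 (prior 1/3): only cup 3 is available, probability 1; weight (1/3)·1 = 1/3.
If it is under cup 3 (prior 1/3): the dealer opened cup 3, so this case is ruled out; weight (1/3)·0 = 0.
The weights sum to 2/5.
So P(the pea under cup 2 | the dealer opened cup 3) = (1/3) / (2/5) = 5/6.

5/6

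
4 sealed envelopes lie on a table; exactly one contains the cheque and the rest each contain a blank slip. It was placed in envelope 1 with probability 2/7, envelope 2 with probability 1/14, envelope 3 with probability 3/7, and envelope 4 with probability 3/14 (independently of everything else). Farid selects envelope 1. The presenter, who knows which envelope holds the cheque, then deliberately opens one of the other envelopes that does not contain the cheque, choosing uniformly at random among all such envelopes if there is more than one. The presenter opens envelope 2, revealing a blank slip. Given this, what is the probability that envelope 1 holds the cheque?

Condition on the true location of the cheque.
If it is in envelope 1 (prior 2/7): the presenter has 3 equally likely choices, so probability 1/3; weight (2/7)·(1/3) = 2/21.
If it is in envelope 2 (prior 1/14): the presenter opened envelope 2, so this case is ruled out; weight (1/14)·0 = 0.
If it is in envelope 3 (prior 3/7): the presenter has 2 equally likely choices, so probability 1/2; weight (3/7)·(1/2) = 3/14.
If it is in envelope 4 (prior 3/14): the presenter has 2 equally likely choices, so probability 1/2; weight (3/14)·(1/2) = 3/28.
The weights sum to 5/12.
So P(the cheque in envelope 1 | the presenter opened envelope 2) = (2/21) / (5/12) = 8/35.

8/35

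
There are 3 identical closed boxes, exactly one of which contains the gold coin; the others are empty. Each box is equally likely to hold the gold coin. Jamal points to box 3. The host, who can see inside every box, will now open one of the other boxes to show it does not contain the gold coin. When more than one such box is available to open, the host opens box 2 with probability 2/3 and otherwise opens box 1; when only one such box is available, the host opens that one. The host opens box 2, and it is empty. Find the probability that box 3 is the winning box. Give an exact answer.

Apply Bayes' rule, conditioning on where the gold coin actually is.
If it is in box 1 (prior 1/3): only box 2 is available, probability 1; weight (1/3)·1 = 1/3.
If it is in box 2 (prior 1/3): the host opened box 2, so this case is ruled out; weight (1/3)·0 = 0.
If it is in box 3 (prior 1/3): box 2 is available, opened with probability 2/3; weight (1/3)·(2/3) = 2/9.
The weights sum to 5/9.
So P(the gold coin in box 3 | the host opened box 2) = (2/9) / (5/9) = 2/5.

2/5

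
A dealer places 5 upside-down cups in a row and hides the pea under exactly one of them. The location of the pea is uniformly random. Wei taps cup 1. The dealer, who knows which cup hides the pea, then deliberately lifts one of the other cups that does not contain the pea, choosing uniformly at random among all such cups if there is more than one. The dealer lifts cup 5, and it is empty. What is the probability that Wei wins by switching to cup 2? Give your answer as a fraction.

4/15

Apply Bayes' rule, conditioning on where the pea actually is.
If it is under cup 1 (prior 1/5): the dealer has 4 equally likely choices, so probability 1/4; weight (1/5)·(1/4) = 1/20.
If it is under any of cups 2, 3, and 4 (prior 1/5 each): the dealer has 3 equally likely choices, so probability 1/3; weight (1/5)·(1/3) = 1/15 each.
If it is under cup 5 (prior 1/5): the dealer opened cup 5, so this case is ruled out; weight (1/5)·0 = 0.
The weights sum to 1/4.
So P(the pea under cup 2 | the dealer opened cup 5) = (1/15) / (1/4) = 4/15.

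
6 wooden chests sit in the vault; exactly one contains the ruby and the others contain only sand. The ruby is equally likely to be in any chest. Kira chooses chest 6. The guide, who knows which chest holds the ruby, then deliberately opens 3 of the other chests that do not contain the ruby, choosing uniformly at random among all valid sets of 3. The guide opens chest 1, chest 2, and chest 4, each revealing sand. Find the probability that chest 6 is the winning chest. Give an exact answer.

1/6

Apply Bayes' rule, conditioning on where the ruby actually is.
If it is in any of chests 1, 2, and 4 (prior 1/6 each): that chest was opened and seen not to hold the prize — ruled out; weight (1/6)·0 = 0 each.
If it is in either of chests 3 and 5 (prior 1/6 each): the guide has 4 equally likely choices, so probability 1/4; weight (1/6)·(1/4) = 1/24 each.
If it is in chest 6 (prior 1/6): the guide has 10 equally likely choices, so probability 1/10; weight (1/6)·(1/10) = 1/60.
The weights sum to 1/10.
So P(the ruby in chest 6 | the guide opened chest 1, chest 2, and chest 4) = (1/60) / (1/10) = 1/6.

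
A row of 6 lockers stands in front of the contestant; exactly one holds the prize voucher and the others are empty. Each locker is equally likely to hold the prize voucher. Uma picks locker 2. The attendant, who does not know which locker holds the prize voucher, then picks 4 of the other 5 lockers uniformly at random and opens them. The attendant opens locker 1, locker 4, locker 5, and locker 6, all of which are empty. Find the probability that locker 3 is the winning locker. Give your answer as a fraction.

Apply Bayes' rule, conditioning on where the prize voucher actually is.
If it is in any of lockers 1, 4, 5, and 6 (prior 1/6 each): that locker was opened and seen not to hold the prize — ruled out; weight (1/6)·0 = 0 each.
If it is in either of lockers 2 and 3 (prior 1/6 each): the attendant picks exactly this set with probability 1/5 regardless, and none is the prize; weight (1/6)·(1/5) = 1/30 each.
The weights sum to 1/15.
So P(the prize voucher in locker 3 | the attendant opened locker 1, locker 4, locker 5, and locker 6) = (1/30) / (1/15) = 1/2.

1/2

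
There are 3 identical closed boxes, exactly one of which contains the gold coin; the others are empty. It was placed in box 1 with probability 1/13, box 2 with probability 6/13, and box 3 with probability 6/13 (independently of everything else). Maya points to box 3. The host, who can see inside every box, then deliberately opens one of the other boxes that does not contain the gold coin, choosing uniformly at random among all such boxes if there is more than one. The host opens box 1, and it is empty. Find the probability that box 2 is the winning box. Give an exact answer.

2/3

Apply Bayes' rule, conditioning on where the gold coin actually is.
If it is in box 1 (prior 1/13): the host opened box 1, so this case is ruled out; weight (1/13)·0 = 0.
If it is in box 2 (prior 6/13): the host has no choice, probability 1; weight (6/13)·1 = 6/13.
If it is in box 3 (prior 6/13): the host has 2 equally likely choices, so probability 1/2; weight (6/13)·(1/2) = 3/13.
The weights sum to 9/13.
So P(the gold coin in box 2 | the host opened box 1) = (6/13) / (9/13) = 2/3.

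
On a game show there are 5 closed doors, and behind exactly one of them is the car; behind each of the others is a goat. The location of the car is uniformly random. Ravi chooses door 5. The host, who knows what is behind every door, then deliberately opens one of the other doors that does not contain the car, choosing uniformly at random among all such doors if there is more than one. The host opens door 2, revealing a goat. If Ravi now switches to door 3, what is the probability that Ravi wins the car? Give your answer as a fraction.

4/15

Apply Bayes' rule, conditioning on where the car actually is.
If it is behind any of doors 1, 3, and 4 (prior 1/5 each): the host has 3 equally likely choices, so probability 1/3; weight (1/5)·(1/3) = 1/15 each.
If it is behind door 2 (prior 1/5): the host opened door 2, so this case is ruled out; weight (1/5)·0 = 0.
If it is behind door 5 (prior 1/5): the host has 4 equally likely choices, so probability 1/4; weight (1/5)·(1/4) = 1/20.
The weights sum to 1/4.
So P(the car behind door 3 | the host opened door 2) = (1/15) / (1/4) = 4/15.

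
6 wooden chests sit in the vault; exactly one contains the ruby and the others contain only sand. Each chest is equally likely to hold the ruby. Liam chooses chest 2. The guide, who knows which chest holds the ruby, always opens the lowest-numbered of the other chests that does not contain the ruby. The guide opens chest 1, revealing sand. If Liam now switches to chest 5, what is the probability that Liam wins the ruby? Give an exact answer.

Apply Bayes' rule, conditioning on where the ruby actually is.
If it is in chest 1 (prior 1/6): the guide opened chest 1, so this case is ruled out; weight (1/6)·0 = 0.
If it is in any of chests 2, 3, 4, 5, and 6 (prior 1/6 each): chest 1 is the lowest-numbered option available, probability 1; weight (1/6)·1 = 1/6 each.
The weights sum to 5/6.
So P(the ruby in chest 5 | the guide opened chest 1) = (1/6) / (5/6) = 1/5.

1/5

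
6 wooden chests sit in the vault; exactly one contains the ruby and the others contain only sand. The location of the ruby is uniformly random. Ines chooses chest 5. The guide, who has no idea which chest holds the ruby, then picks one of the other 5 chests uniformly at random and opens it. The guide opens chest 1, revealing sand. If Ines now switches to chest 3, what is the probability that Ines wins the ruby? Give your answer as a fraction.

1/5

Because the guide chose which chest to open without knowing where the ruby is, the choice is independent of the prize location. Learning that chest 1 does not hold the ruby simply rules out that one location and leaves the remaining 5 chests still equally likely by symmetry.
So P(the ruby in chest 3) = 1/5.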